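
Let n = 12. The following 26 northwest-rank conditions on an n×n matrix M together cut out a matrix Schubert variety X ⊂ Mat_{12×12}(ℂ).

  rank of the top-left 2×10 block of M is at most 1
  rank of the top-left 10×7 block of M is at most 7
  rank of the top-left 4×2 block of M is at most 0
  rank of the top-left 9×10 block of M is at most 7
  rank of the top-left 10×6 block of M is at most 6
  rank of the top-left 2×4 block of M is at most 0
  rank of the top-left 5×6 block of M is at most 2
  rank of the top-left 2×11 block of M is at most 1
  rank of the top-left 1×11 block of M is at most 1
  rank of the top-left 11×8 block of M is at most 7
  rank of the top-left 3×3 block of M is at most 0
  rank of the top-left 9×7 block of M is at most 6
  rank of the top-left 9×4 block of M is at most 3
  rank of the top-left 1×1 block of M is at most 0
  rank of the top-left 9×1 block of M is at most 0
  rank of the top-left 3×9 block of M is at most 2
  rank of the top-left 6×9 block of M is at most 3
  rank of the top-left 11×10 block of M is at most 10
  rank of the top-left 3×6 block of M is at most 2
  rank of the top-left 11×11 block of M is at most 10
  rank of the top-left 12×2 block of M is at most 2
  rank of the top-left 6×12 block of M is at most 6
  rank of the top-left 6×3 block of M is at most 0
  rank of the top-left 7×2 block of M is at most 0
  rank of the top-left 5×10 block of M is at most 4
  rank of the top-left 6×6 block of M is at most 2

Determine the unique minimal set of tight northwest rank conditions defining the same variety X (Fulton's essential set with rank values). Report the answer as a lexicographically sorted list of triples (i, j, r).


Recovering R(i,j) via the rank-extension bound from the 26 conditions:

  0 | 0 | 0 | 0 | 1 | 1 | 1 | 1 | 1 | 1 | 1 | 1
  0 | 0 | 0 | 0 | 1 | 1 | 1 | 1 | 1 | 1 | 1 | 2
  0 | 0 | 0 | 1 | 2 | 2 | 2 | 2 | 2 | 2 | 2 | 3
  0 | 0 | 0 | 1 | 2 | 2 | 3 | 3 | 3 | 3 | 3 | 4
  0 | 0 | 0 | 1 | 2 | 2 | 3 | 3 | 3 | 4 | 4 | 5
  0 | 0 | 0 | 1 | 2 | 2 | 3 | 3 | 3 | 4 | 5 | 6
  0 | 0 | 1 | 2 | 3 | 3 | 4 | 4 | 4 | 5 | 6 | 7
  0 | 1 | 2 | 3 | 4 | 4 | 5 | 5 | 5 | 6 | 7 | 8
  0 | 1 | 2 | 3 | 4 | 5 | 6 | 6 | 6 | 7 | 8 | 9
  1 | 2 | 3 | 4 | 5 | 6 | 7 | 7 | 7 | 8 | 9 | 10
  1 | 2 | 3 | 4 | 5 | 6 | 7 | 7 | 8 | 9 | 10 | 11
  1 | 2 | 3 | 4 | 5 | 6 | 7 | 8 | 9 | 10 | 11 | 12

so w = (5, 12, 4, 7, 10, 11, 3, 2, 6, 1, 9, 8).

ℓ(w)=38; the 8 essential cells (i,j,r):

[(2, 4, 0), (2, 11, 1), (6, 3, 0), (6, 6, 2), (6, 9, 3), (7, 2, 0), (9, 1, 0), (11, 8, 7)]


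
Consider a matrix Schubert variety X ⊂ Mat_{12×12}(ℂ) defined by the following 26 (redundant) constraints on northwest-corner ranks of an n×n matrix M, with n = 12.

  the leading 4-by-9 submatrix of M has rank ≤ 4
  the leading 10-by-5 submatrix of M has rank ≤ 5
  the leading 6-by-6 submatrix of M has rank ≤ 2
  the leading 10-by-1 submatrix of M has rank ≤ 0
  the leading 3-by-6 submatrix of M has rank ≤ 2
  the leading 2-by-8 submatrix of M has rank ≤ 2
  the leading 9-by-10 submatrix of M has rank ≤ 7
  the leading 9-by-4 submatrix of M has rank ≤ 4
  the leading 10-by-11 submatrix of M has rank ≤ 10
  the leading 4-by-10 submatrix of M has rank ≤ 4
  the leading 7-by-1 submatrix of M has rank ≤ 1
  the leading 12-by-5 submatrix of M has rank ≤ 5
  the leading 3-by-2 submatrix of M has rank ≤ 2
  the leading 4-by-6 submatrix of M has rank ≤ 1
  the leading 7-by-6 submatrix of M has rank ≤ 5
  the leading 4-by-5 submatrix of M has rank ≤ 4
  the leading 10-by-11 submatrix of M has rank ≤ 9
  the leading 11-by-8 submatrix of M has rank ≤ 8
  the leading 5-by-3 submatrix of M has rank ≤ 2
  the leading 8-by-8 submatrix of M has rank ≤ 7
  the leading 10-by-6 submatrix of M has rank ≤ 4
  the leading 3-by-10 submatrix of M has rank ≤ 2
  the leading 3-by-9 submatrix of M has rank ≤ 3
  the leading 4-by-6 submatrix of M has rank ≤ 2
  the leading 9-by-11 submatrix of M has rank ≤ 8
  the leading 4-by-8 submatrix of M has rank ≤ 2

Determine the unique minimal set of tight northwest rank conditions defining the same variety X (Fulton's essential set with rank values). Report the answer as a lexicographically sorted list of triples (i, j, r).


Rank table r_w(12×12) implied by the 26 constraints:

  R[1]: 0 | 1 | 1 | 1 | 1 | 1 | 1 | 1 | 1 | 1 | 1 | 1
  R[2]: 0 | 1 | 1 | 1 | 1 | 1 | 2 | 2 | 2 | 2 | 2 | 2
  R[3]: 0 | 1 | 1 | 1 | 1 | 1 | 2 | 2 | 2 | 2 | 3 | 3
  R[4]: 0 | 1 | 1 | 1 | 1 | 1 | 2 | 2 | 3 | 3 | 4 | 4
  R[5]: 0 | 1 | 2 | 2 | 2 | 2 | 3 | 3 | 4 | 4 | 5 | 5
  R[6]: 0 | 1 | 2 | 2 | 2 | 2 | 3 | 4 | 5 | 5 | 6 | 6
  R[7]: 0 | 1 | 2 | 3 | 3 | 3 | 4 | 5 | 6 | 6 | 7 | 7
  R[8]: 0 | 1 | 2 | 3 | 4 | 4 | 5 | 6 | 7 | 7 | 8 | 8
  R[9]: 0 | 1 | 2 | 3 | 4 | 4 | 5 | 6 | 7 | 7 | 8 | 9
  R[10]: 0 | 1 | 2 | 3 | 4 | 4 | 5 | 6 | 7 | 8 | 9 | 10
  R[11]: 1 | 2 | 3 | 4 | 5 | 5 | 6 | 7 | 8 | 9 | 10 | 11
  R[12]: 1 | 2 | 3 | 4 | 5 | 6 | 7 | 8 | 9 | 10 | 11 | 12

hence w(1..12) = (2, 7, 11, 9, 3, 8, 4, 5, 12, 10, 1, 6).

7 SE-corners of the 32-cell Rothe diagram give Ess(w):

[(3, 10, 2), (4, 6, 1), (4, 8, 2), (6, 6, 2), (9, 10, 7), (10, 1, 0), (10, 6, 4)]


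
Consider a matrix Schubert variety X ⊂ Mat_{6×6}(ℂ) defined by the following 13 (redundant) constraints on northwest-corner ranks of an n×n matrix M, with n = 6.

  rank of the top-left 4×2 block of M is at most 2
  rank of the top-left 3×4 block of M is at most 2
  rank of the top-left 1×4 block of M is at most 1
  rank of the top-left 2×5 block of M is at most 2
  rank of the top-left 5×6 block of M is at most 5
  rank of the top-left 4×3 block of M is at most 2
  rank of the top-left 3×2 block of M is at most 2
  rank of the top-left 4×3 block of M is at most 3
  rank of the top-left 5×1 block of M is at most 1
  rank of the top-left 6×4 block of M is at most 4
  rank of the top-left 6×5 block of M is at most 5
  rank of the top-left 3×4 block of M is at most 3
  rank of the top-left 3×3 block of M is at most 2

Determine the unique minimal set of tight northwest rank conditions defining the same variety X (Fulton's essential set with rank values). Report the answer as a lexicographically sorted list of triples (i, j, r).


Reconstructing r_w from the 13 given conditions:

  row 1: 1  1  1  1  1  1
  row 2: 1  2  2  2  2  2
  row 3: 1  2  2  2  3  3
  row 4: 1  2  2  3  4  4
  row 5: 1  2  3  4  5  5
  row 6: 1  2  3  4  5  6

so w = (1, 2, 5, 4, 3, 6).

D(w) has 3 cells with 2 SE-corners; essential set:

[(3, 4, 2), (4, 3, 2)]


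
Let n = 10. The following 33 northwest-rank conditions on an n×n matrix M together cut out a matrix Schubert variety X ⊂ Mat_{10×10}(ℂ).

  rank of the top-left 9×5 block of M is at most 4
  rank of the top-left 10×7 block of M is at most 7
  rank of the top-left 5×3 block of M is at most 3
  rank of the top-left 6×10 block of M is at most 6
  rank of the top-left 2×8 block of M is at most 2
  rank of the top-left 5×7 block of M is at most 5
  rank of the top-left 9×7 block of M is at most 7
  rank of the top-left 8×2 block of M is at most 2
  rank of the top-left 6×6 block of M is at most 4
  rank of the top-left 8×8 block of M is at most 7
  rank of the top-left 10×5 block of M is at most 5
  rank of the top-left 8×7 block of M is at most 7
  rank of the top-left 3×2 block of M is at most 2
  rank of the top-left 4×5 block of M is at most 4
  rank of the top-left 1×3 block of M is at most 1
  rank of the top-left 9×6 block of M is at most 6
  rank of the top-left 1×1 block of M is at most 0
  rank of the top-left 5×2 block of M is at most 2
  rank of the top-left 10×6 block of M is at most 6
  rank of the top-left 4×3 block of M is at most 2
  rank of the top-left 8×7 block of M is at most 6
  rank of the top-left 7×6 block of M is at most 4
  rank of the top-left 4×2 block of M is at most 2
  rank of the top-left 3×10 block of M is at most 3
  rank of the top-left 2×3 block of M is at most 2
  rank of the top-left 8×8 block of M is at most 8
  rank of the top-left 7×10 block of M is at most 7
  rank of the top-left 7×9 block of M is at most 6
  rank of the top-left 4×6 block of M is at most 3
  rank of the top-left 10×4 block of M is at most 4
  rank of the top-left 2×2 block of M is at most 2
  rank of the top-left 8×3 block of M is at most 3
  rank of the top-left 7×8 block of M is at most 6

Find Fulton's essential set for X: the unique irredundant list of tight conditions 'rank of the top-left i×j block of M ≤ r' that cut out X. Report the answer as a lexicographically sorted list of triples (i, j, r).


Propagating the 33 rank bounds to every northwest block:

  row 1: 0  1  1  1  1  1  1  1  1  1
  row 2: 1  2  2  2  2  2  2  2  2  2
  row 3: 1  2  2  3  3  3  3  3  3  3
  row 4: 1  2  2  3  3  3  4  4  4  4
  row 5: 1  2  3  4  4  4  5  5  5  5
  row 6: 1  2  3  4  4  4  5  6  6  6
  row 7: 1  2  3  4  4  4  5  6  6  7
  row 8: 1  2  3  4  4  5  6  7  7  8
  row 9: 1  2  3  4  4  5  6  7  8  9
  row 10: 1  2  3  4  5  6  7  8  9  10

the unique w with this rank table is (2, 1, 4, 7, 3, 8, 10, 6, 9, 5).

ℓ(w)=12; the 6 essential cells (i,j,r):

[(1, 1, 0), (4, 3, 2), (4, 6, 3), (7, 6, 4), (7, 9, 6), (9, 5, 4)]


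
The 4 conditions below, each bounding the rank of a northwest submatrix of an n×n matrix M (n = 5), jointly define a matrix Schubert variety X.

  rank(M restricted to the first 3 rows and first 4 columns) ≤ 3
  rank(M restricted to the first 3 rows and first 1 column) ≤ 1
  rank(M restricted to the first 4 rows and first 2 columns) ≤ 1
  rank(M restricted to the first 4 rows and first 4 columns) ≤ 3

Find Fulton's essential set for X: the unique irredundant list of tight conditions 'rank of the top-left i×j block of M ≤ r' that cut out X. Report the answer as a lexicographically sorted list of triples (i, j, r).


The tightest implied rank at each (i,j), from the 4 conditions:

  i=1: 1 1 1 1 1
  i=2: 1 1 2 2 2
  i=3: 1 1 2 3 3
  i=4: 1 1 2 3 4
  i=5: 1 2 3 4 5

hence w(1..5) = (1, 3, 4, 5, 2).

|D(w)|=3, |Ess(w)|=1:

[(4, 2, 1)]


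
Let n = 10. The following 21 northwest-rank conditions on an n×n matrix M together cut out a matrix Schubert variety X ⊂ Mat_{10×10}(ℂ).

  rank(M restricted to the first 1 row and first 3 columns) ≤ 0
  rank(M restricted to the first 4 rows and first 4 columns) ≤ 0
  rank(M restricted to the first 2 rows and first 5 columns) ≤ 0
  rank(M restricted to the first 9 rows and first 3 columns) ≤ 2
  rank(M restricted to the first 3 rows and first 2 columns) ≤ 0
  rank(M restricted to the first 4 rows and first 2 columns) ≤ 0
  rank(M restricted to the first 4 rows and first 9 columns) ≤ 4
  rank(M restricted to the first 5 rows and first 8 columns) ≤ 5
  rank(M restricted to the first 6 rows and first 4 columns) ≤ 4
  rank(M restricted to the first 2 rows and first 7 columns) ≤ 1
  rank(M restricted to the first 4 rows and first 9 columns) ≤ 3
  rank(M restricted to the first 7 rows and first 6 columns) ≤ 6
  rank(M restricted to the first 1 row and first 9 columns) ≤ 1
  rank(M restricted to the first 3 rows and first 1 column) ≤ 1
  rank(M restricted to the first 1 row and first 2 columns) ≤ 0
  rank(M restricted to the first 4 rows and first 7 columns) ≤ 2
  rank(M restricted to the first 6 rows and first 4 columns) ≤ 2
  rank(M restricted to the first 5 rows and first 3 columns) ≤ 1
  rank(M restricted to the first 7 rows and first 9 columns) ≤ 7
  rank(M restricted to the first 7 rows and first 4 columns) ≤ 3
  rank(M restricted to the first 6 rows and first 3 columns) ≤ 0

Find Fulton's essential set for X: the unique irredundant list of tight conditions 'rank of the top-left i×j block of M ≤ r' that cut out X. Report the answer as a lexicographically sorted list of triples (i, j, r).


The tightest implied rank at each (i,j), from the 21 conditions:

  i=1: 0  0  0  0  0  1  1  1  1  1
  i=2: 0  0  0  0  0  1  1  2  2  2
  i=3: 0  0  0  0  1  2  2  3  3  3
  i=4: 0  0  0  0  1  2  2  3  3  4
  i=5: 0  0  0  1  2  3  3  4  4  5
  i=6: 0  0  0  1  2  3  4  5  5  6
  i=7: 1  1  1  2  3  4  5  6  6  7
  i=8: 1  2  2  3  4  5  6  7  7  8
  i=9: 1  2  2  3  4  5  6  7  8  9
  i=10: 1  2  3  4  5  6  7  8  9  10

so w = (6, 8, 5, 10, 4, 7, 1, 2, 9, 3).

7 SE-corners of the 28-cell Rothe diagram give Ess(w):

[(2, 5, 0), (2, 7, 1), (4, 4, 0), (4, 7, 2), (4, 9, 3), (6, 3, 0), (9, 3, 2)]


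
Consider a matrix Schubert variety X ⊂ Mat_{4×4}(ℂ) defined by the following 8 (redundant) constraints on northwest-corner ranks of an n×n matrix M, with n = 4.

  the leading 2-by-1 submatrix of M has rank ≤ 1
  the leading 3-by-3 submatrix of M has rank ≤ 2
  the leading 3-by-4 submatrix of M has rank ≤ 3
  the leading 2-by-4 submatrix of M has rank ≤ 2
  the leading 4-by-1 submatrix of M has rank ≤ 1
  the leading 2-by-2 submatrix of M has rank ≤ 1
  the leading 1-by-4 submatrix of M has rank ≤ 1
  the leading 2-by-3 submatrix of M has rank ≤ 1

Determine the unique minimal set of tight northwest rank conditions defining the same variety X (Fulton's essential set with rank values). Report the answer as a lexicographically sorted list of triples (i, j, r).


The tightest implied rank at each (i,j), from the 8 conditions:

  row 1: 1 | 1 | 1 | 1
  row 2: 1 | 1 | 1 | 2
  row 3: 1 | 2 | 2 | 3
  row 4: 1 | 2 | 3 | 4

reading off 1-entries of Δ²R: w = (1, 4, 2, 3).

1 SE-corner of the 2-cell Rothe diagram gives Ess(w):

[(2, 3, 1)]


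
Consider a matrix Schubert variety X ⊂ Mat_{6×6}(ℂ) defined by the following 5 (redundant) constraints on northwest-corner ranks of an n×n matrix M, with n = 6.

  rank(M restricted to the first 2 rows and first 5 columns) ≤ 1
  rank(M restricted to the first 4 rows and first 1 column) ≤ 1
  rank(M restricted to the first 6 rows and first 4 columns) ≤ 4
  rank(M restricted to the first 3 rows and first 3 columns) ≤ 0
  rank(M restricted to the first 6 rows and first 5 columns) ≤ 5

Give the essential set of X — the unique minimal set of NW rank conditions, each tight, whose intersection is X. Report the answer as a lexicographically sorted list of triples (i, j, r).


Recovering R(i,j) via the rank-extension bound from the 5 conditions:

  0, 0, 0, 1, 1, 1
  0, 0, 0, 1, 1, 2
  0, 0, 0, 1, 2, 3
  1, 1, 1, 2, 3, 4
  1, 2, 2, 3, 4, 5
  1, 2, 3, 4, 5, 6

reading off 1-entries of Δ²R: w = (4, 6, 5, 1, 2, 3).

2 SE-corners of the 10-cell Rothe diagram give Ess(w):

[(2, 5, 1), (3, 3, 0)]


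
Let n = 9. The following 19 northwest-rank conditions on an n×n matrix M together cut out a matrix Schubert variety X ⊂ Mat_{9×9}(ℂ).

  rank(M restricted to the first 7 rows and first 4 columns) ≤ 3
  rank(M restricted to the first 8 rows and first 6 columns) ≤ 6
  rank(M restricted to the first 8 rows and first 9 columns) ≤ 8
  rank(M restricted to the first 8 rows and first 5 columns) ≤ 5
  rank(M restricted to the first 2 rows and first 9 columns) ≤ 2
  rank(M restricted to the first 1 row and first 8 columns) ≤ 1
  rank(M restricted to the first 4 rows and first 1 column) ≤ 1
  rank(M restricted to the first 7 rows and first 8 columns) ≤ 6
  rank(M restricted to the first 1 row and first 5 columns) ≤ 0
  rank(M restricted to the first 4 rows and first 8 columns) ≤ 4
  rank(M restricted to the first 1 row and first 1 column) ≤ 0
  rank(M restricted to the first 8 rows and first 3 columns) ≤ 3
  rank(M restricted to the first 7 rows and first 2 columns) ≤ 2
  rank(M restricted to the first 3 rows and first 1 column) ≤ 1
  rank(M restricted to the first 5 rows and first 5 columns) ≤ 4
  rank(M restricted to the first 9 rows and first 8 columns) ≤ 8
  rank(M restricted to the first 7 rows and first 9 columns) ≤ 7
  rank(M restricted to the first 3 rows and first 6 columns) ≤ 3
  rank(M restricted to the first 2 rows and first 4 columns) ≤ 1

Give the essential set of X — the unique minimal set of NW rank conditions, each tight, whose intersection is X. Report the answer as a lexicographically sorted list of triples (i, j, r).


Propagating the 19 rank bounds to every northwest block:

  0 | 0 | 0 | 0 | 0 | 1 | 1 | 1 | 1
  1 | 1 | 1 | 1 | 1 | 2 | 2 | 2 | 2
  1 | 2 | 2 | 2 | 2 | 3 | 3 | 3 | 3
  1 | 2 | 3 | 3 | 3 | 4 | 4 | 4 | 4
  1 | 2 | 3 | 3 | 4 | 5 | 5 | 5 | 5
  1 | 2 | 3 | 3 | 4 | 5 | 6 | 6 | 6
  1 | 2 | 3 | 3 | 4 | 5 | 6 | 6 | 7
  1 | 2 | 3 | 4 | 5 | 6 | 7 | 7 | 8
  1 | 2 | 3 | 4 | 5 | 6 | 7 | 8 | 9

hence w(1..9) = (6, 1, 2, 3, 5, 7, 9, 4, 8).

Fulton essential set (3 of the 9 Rothe cells):

[(1, 5, 0), (7, 4, 3), (7, 8, 6)]


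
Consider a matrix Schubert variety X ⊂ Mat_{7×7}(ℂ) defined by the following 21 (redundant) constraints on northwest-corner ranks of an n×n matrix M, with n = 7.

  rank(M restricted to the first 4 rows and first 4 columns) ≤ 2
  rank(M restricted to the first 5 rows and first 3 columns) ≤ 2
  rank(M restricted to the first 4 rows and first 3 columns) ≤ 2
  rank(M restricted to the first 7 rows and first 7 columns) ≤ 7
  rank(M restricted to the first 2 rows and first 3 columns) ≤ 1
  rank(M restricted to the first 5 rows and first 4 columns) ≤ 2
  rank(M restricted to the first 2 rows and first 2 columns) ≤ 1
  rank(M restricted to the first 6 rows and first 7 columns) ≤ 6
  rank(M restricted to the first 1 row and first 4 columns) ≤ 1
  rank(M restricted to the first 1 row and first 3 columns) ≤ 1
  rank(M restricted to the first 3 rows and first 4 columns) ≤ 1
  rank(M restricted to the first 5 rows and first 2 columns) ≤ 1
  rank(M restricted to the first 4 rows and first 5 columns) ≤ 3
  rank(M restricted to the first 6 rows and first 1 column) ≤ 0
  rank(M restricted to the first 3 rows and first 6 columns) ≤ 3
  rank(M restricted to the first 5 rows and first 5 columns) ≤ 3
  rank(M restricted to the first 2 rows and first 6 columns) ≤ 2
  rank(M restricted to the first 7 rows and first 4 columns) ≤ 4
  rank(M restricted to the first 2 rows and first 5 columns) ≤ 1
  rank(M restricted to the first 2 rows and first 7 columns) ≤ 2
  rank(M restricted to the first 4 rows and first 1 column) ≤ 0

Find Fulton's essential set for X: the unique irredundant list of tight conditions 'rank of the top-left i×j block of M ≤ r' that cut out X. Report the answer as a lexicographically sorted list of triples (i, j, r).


Propagating the 21 rank bounds to every northwest block:

  row 1: 0 1 1 1 1 1 1
  row 2: 0 1 1 1 1 2 2
  row 3: 0 1 1 1 2 3 3
  row 4: 0 1 2 2 3 4 4
  row 5: 0 1 2 2 3 4 5
  row 6: 0 1 2 3 4 5 6
  row 7: 1 2 3 4 5 6 7

giving w = (2, 6, 5, 3, 7, 4, 1) via Δ²R.

4 SE-corners of the 12-cell Rothe diagram give Ess(w):

[(2, 5, 1), (3, 4, 1), (5, 4, 2), (6, 1, 0)]


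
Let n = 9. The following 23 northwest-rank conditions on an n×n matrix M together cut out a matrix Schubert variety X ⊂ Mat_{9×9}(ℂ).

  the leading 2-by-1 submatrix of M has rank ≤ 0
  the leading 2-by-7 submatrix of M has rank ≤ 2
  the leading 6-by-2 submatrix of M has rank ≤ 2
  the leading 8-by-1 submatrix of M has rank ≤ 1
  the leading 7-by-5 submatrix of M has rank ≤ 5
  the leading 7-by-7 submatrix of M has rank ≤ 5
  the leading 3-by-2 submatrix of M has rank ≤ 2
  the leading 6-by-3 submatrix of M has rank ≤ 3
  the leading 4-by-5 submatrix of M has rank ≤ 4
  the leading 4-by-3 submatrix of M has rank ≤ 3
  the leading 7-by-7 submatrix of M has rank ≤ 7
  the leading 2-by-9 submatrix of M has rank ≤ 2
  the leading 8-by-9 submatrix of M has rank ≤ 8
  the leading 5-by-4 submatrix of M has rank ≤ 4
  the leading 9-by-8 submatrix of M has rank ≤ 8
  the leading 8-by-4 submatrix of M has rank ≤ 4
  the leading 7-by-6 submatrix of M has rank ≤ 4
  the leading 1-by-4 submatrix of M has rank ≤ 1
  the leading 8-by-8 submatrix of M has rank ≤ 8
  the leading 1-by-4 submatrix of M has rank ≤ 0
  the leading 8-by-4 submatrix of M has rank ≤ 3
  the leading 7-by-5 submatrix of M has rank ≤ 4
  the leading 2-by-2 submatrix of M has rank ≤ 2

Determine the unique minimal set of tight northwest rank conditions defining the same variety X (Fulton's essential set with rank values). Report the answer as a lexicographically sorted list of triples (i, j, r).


The tightest implied rank at each (i,j), from the 23 conditions:

  0, 0, 0, 0, 1, 1, 1, 1, 1
  0, 1, 1, 1, 2, 2, 2, 2, 2
  1, 2, 2, 2, 3, 3, 3, 3, 3
  1, 2, 3, 3, 4, 4, 4, 4, 4
  1, 2, 3, 3, 4, 4, 5, 5, 5
  1, 2, 3, 3, 4, 4, 5, 6, 6
  1, 2, 3, 3, 4, 4, 5, 6, 7
  1, 2, 3, 3, 4, 5, 6, 7, 8
  1, 2, 3, 4, 5, 6, 7, 8, 9

so w = (5, 2, 1, 3, 7, 8, 9, 6, 4).

|D(w)|=12, |Ess(w)|=4:

[(1, 4, 0), (2, 1, 0), (7, 6, 4), (8, 4, 3)]


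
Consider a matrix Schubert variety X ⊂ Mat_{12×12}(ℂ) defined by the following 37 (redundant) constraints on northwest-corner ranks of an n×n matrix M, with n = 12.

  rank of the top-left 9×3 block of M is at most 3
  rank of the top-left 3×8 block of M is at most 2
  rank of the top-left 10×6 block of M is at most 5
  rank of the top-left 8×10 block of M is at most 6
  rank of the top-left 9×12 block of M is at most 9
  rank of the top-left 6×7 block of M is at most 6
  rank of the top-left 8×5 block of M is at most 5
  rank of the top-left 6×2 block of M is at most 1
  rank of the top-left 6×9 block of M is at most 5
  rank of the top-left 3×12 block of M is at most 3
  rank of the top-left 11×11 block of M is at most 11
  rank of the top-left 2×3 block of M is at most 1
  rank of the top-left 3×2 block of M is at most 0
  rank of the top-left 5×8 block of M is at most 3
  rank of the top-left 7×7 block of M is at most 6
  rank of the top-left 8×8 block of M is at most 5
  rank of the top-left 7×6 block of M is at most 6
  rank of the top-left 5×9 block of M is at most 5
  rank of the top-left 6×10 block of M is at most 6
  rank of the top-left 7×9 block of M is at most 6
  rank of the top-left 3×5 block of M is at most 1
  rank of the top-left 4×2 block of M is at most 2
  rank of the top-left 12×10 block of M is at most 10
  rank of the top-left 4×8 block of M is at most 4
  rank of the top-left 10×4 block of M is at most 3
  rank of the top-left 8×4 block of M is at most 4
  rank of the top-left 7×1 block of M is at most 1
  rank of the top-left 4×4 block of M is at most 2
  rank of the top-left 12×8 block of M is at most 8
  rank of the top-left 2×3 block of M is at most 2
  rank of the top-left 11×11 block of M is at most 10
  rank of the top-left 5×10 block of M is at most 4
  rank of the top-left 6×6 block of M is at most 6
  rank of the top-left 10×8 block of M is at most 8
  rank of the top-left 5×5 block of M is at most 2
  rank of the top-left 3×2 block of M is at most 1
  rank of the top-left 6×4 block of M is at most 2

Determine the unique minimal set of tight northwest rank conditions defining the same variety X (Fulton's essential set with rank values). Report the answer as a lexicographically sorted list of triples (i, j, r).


Reconstructing r_w from the 37 given conditions:

  i=1: 0 | 0 | 1 | 1 | 1 | 1 | 1 | 1 | 1 | 1 | 1 | 1
  i=2: 0 | 0 | 1 | 1 | 1 | 2 | 2 | 2 | 2 | 2 | 2 | 2
  i=3: 0 | 0 | 1 | 1 | 1 | 2 | 2 | 2 | 3 | 3 | 3 | 3
  i=4: 1 | 1 | 2 | 2 | 2 | 3 | 3 | 3 | 4 | 4 | 4 | 4
  i=5: 1 | 1 | 2 | 2 | 2 | 3 | 3 | 3 | 4 | 4 | 5 | 5
  i=6: 1 | 1 | 2 | 2 | 3 | 4 | 4 | 4 | 5 | 5 | 6 | 6
  i=7: 1 | 2 | 3 | 3 | 4 | 5 | 5 | 5 | 6 | 6 | 7 | 7
  i=8: 1 | 2 | 3 | 3 | 4 | 5 | 5 | 5 | 6 | 6 | 7 | 8
  i=9: 1 | 2 | 3 | 3 | 4 | 5 | 6 | 6 | 7 | 7 | 8 | 9
  i=10: 1 | 2 | 3 | 3 | 4 | 5 | 6 | 7 | 8 | 8 | 9 | 10
  i=11: 1 | 2 | 3 | 4 | 5 | 6 | 7 | 8 | 9 | 9 | 10 | 11
  i=12: 1 | 2 | 3 | 4 | 5 | 6 | 7 | 8 | 9 | 10 | 11 | 12

second differences of R give the permutation w = (3, 6, 9, 1, 11, 5, 2, 12, 7, 8, 4, 10).

|D(w)|=26, |Ess(w)|=11:

[(3, 2, 0), (3, 5, 1), (3, 8, 2), (5, 5, 2), (5, 8, 3), (5, 10, 4), (6, 2, 1), (6, 4, 2), (8, 8, 5), (8, 10, 6), (10, 4, 3)]


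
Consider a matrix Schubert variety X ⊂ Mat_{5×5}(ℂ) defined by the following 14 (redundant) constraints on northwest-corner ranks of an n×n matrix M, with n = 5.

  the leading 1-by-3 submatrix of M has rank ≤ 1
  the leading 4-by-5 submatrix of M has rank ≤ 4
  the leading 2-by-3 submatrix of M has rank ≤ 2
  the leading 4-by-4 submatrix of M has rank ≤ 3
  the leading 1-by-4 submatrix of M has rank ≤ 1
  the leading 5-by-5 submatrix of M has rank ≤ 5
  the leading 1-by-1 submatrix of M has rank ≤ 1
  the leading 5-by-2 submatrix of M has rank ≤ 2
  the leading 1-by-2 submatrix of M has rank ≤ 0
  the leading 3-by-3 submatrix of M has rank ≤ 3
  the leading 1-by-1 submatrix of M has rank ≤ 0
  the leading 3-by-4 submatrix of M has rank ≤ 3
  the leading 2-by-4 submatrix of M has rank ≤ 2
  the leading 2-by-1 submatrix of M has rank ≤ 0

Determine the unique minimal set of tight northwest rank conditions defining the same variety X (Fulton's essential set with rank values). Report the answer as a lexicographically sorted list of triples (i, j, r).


Computing R[i][j] = min implied NW-rank bound (n=5, 14 conditions):

  R[1]: 0, 0, 1, 1, 1
  R[2]: 0, 1, 2, 2, 2
  R[3]: 1, 2, 3, 3, 3
  R[4]: 1, 2, 3, 3, 4
  R[5]: 1, 2, 3, 4, 5

reading off 1-entries of Δ²R: w = (3, 2, 1, 5, 4).

3 SE-corners of the 4-cell Rothe diagram give Ess(w):

[(1, 2, 0), (2, 1, 0), (4, 4, 3)]


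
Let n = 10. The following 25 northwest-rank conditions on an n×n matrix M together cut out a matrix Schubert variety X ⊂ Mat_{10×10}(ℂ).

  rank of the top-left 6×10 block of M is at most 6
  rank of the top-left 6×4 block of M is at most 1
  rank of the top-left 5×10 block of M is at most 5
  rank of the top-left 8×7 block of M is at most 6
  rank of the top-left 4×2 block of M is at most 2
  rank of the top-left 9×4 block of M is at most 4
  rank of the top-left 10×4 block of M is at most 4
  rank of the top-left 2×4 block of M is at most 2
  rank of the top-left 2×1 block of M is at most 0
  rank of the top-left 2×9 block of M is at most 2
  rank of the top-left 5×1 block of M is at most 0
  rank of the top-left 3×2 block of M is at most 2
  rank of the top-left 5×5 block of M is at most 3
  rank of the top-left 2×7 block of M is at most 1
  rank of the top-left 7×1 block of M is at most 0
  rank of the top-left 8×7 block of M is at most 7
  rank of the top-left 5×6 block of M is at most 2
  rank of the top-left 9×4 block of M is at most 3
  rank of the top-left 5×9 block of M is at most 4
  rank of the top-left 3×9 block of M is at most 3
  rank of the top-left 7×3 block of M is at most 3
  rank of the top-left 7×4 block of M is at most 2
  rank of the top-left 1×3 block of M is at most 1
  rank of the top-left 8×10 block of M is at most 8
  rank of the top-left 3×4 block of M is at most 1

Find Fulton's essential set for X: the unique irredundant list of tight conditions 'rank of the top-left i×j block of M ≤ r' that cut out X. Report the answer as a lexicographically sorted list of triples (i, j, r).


The tightest implied rank at each (i,j), from the 25 conditions:

  R[1]: 0  1  1  1  1  1  1  1  1  1
  R[2]: 0  1  1  1  1  1  1  2  2  2
  R[3]: 0  1  1  1  2  2  2  3  3  3
  R[4]: 0  1  1  1  2  2  3  4  4  4
  R[5]: 0  1  1  1  2  2  3  4  4  5
  R[6]: 0  1  1  1  2  3  4  5  5  6
  R[7]: 0  1  2  2  3  4  5  6  6  7
  R[8]: 1  2  3  3  4  5  6  7  7  8
  R[9]: 1  2  3  3  4  5  6  7  8  9
  R[10]: 1  2  3  4  5  6  7  8  9  10

giving w = (2, 8, 5, 7, 10, 6, 3, 1, 9, 4) via Δ²R.

6 SE-corners of the 24-cell Rothe diagram give Ess(w):

[(2, 7, 1), (5, 6, 2), (5, 9, 4), (6, 4, 1), (7, 1, 0), (9, 4, 3)]


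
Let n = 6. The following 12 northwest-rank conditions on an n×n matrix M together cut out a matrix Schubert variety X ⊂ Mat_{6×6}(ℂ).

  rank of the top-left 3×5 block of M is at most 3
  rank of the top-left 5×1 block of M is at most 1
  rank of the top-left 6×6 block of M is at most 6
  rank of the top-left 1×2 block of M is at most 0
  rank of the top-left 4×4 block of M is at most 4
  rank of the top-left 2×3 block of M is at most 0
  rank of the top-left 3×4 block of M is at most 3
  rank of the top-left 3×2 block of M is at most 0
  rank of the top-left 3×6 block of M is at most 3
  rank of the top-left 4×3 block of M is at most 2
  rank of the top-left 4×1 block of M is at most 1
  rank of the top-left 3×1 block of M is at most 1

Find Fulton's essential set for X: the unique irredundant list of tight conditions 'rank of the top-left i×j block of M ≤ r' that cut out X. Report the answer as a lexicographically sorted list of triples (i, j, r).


Reconstructing r_w from the 12 given conditions:

  row 1: 0, 0, 0, 1, 1, 1
  row 2: 0, 0, 0, 1, 2, 2
  row 3: 0, 0, 1, 2, 3, 3
  row 4: 1, 1, 2, 3, 4, 4
  row 5: 1, 2, 3, 4, 5, 5
  row 6: 1, 2, 3, 4, 5, 6

giving w = (4, 5, 3, 1, 2, 6) via Δ²R.

D(w) has 8 cells with 2 SE-corners; essential set:

[(2, 3, 0), (3, 2, 0)]


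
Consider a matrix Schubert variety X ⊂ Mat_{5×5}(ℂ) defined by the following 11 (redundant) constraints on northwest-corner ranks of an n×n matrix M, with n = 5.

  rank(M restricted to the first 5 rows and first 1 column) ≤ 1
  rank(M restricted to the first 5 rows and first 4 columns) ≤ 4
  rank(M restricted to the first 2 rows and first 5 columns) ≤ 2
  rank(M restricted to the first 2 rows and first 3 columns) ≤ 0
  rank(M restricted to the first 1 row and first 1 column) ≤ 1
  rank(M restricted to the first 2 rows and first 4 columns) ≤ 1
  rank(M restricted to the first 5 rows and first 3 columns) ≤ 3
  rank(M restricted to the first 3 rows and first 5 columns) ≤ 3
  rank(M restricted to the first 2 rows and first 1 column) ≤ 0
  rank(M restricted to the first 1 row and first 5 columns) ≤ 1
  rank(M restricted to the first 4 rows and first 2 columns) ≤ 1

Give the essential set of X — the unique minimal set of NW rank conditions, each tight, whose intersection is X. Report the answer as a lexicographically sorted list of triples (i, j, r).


Recovering R(i,j) via the rank-extension bound from the 11 conditions:

  R[1]: 0 0 0 1 1
  R[2]: 0 0 0 1 2
  R[3]: 1 1 1 2 3
  R[4]: 1 1 2 3 4
  R[5]: 1 2 3 4 5

reading off 1-entries of Δ²R: w = (4, 5, 1, 3, 2).

ℓ(w)=7; the 2 essential cells (i,j,r):

[(2, 3, 0), (4, 2, 1)]


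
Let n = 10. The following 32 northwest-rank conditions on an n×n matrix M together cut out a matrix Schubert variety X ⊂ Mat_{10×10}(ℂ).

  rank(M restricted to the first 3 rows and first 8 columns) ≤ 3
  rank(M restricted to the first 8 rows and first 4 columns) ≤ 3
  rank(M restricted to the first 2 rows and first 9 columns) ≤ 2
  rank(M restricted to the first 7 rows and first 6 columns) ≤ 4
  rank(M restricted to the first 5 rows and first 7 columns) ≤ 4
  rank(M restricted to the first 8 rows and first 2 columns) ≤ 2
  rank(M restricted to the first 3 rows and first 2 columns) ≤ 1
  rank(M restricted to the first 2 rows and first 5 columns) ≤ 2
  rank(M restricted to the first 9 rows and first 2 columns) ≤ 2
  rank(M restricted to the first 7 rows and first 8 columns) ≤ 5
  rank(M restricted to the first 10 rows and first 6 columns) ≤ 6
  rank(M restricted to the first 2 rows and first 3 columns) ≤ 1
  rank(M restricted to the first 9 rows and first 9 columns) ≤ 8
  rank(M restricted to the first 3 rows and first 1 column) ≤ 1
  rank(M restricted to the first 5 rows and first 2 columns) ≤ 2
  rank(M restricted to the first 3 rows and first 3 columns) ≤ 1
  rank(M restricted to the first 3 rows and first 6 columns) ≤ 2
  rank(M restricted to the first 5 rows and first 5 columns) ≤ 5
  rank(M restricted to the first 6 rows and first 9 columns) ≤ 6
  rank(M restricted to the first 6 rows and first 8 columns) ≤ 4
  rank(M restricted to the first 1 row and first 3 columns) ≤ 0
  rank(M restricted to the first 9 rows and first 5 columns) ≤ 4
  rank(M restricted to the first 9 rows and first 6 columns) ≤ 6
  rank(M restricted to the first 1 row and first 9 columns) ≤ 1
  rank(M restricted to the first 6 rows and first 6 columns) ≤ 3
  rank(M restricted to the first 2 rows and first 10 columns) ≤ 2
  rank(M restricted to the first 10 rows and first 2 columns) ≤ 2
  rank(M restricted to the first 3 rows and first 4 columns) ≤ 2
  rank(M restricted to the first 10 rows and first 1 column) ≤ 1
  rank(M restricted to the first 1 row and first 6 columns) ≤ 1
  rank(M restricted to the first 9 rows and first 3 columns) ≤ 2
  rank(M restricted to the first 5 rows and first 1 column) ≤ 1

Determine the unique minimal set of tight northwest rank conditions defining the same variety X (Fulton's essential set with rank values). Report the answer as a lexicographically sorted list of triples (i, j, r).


Computing R[i][j] = min implied NW-rank bound (n=10, 32 conditions):

  0  0  0  1  1  1  1  1  1  1
  1  1  1  2  2  2  2  2  2  2
  1  1  1  2  2  2  3  3  3  3
  1  2  2  3  3  3  4  4  4  4
  1  2  2  3  3  3  4  4  5  5
  1  2  2  3  3  3  4  4  5  6
  1  2  2  3  4  4  5  5  6  7
  1  2  2  3  4  5  6  6  7  8
  1  2  2  3  4  5  6  7  8  9
  1  2  3  4  5  6  7  8  9  10

reading off 1-entries of Δ²R: w = (4, 1, 7, 2, 9, 10, 5, 6, 8, 3).

|D(w)|=18, |Ess(w)|=6:

[(1, 3, 0), (3, 3, 1), (3, 6, 2), (6, 6, 3), (6, 8, 4), (9, 3, 2)]


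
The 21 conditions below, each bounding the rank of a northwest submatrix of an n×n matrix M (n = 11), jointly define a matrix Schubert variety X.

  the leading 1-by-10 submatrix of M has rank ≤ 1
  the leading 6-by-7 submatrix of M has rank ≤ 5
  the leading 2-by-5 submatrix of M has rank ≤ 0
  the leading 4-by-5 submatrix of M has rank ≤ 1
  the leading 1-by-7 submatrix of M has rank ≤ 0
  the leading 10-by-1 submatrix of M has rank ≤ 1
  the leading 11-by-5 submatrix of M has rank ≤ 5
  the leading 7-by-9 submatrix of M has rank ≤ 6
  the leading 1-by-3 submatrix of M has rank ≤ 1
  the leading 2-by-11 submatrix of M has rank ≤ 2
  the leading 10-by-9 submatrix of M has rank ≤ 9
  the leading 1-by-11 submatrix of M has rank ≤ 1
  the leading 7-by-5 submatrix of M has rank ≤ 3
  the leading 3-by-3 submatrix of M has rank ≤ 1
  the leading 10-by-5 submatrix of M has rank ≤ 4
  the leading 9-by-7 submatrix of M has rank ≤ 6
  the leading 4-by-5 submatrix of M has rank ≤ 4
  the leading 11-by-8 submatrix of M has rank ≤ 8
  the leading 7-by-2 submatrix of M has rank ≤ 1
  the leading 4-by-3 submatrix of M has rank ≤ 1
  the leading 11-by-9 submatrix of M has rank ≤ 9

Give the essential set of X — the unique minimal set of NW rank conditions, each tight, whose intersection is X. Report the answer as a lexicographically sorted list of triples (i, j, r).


Propagating the 21 rank bounds to every northwest block:

  i=1: 0 | 0 | 0 | 0 | 0 | 0 | 0 | 1 | 1 | 1 | 1
  i=2: 0 | 0 | 0 | 0 | 0 | 1 | 1 | 2 | 2 | 2 | 2
  i=3: 1 | 1 | 1 | 1 | 1 | 2 | 2 | 3 | 3 | 3 | 3
  i=4: 1 | 1 | 1 | 1 | 1 | 2 | 3 | 4 | 4 | 4 | 4
  i=5: 1 | 1 | 2 | 2 | 2 | 3 | 4 | 5 | 5 | 5 | 5
  i=6: 1 | 1 | 2 | 3 | 3 | 4 | 5 | 6 | 6 | 6 | 6
  i=7: 1 | 1 | 2 | 3 | 3 | 4 | 5 | 6 | 6 | 7 | 7
  i=8: 1 | 2 | 3 | 4 | 4 | 5 | 6 | 7 | 7 | 8 | 8
  i=9: 1 | 2 | 3 | 4 | 4 | 5 | 6 | 7 | 8 | 9 | 9
  i=10: 1 | 2 | 3 | 4 | 4 | 5 | 6 | 7 | 8 | 9 | 10
  i=11: 1 | 2 | 3 | 4 | 5 | 6 | 7 | 8 | 9 | 10 | 11

reading off 1-entries of Δ²R: w = (8, 6, 1, 7, 3, 4, 10, 2, 9, 11, 5).

Fulton essential set (7 of the 23 Rothe cells):

[(1, 7, 0), (2, 5, 0), (4, 5, 1), (7, 2, 1), (7, 5, 3), (7, 9, 6), (10, 5, 4)]


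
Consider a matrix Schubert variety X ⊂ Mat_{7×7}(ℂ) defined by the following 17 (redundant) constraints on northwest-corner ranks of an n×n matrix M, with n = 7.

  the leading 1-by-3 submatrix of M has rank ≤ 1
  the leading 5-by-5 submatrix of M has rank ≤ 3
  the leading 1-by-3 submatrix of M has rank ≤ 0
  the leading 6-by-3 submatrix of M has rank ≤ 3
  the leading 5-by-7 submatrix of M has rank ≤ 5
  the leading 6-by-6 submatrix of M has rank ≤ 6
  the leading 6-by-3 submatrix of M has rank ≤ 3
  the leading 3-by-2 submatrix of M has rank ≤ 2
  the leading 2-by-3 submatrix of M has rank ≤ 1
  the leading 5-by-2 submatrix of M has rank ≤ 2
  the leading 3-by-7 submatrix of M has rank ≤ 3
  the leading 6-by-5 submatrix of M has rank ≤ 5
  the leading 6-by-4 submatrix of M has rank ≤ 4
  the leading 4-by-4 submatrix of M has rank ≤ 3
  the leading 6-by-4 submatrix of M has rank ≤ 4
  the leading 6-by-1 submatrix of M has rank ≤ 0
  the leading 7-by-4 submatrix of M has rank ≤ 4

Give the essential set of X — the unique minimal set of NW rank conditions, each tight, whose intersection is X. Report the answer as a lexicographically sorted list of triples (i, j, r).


Rank table r_w(7×7) implied by the 17 constraints:

  0  0  0  1  1  1  1
  0  1  1  2  2  2  2
  0  1  2  3  3  3  3
  0  1  2  3  3  4  4
  0  1  2  3  3  4  5
  0  1  2  3  4  5  6
  1  2  3  4  5  6  7

the unique w with this rank table is (4, 2, 3, 6, 7, 5, 1).

Rothe diagram D(w) (10 cells), 3 SE-corners (essential conditions):

[(1, 3, 0), (5, 5, 3), (6, 1, 0)]


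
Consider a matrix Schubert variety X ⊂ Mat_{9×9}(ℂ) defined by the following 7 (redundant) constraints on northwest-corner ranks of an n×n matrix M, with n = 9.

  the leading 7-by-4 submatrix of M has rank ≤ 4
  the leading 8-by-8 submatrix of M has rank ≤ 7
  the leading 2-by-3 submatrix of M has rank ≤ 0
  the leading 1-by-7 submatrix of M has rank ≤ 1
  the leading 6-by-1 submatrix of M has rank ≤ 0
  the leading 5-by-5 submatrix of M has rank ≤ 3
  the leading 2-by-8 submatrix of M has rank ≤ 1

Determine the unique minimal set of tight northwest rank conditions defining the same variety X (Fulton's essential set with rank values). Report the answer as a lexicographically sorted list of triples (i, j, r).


Rank table r_w(9×9) implied by the 7 constraints:

  row 1: 0  0  0  1  1  1  1  1  1
  row 2: 0  0  0  1  1  1  1  1  2
  row 3: 0  1  1  2  2  2  2  2  3
  row 4: 0  1  2  3  3  3  3  3  4
  row 5: 0  1  2  3  3  4  4  4  5
  row 6: 0  1  2  3  4  5  5  5  6
  row 7: 1  2  3  4  5  6  6  6  7
  row 8: 1  2  3  4  5  6  7  7  8
  row 9: 1  2  3  4  5  6  7  8  9

so w = (4, 9, 2, 3, 6, 5, 1, 7, 8).

Rothe diagram D(w) (15 cells), 4 SE-corners (essential conditions):

[(2, 3, 0), (2, 8, 1), (5, 5, 3), (6, 1, 0)]


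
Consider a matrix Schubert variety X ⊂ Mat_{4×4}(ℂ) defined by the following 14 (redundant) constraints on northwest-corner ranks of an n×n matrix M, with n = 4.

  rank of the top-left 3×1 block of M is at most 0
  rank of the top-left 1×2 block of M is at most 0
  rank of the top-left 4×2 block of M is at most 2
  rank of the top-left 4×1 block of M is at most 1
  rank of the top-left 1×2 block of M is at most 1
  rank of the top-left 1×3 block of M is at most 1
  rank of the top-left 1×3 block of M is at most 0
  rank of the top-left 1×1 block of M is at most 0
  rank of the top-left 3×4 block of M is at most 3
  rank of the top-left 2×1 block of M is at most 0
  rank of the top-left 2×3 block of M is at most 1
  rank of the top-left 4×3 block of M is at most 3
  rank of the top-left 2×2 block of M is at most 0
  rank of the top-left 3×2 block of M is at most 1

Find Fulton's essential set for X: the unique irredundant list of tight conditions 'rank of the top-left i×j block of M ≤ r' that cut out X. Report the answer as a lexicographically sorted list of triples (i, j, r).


The tightest implied rank at each (i,j), from the 14 conditions:

  i=1: 0 0 0 1
  i=2: 0 0 1 2
  i=3: 0 1 2 3
  i=4: 1 2 3 4

hence w(1..4) = (4, 3, 2, 1).

Fulton essential set (3 of the 6 Rothe cells):

[(1, 3, 0), (2, 2, 0), (3, 1, 0)]


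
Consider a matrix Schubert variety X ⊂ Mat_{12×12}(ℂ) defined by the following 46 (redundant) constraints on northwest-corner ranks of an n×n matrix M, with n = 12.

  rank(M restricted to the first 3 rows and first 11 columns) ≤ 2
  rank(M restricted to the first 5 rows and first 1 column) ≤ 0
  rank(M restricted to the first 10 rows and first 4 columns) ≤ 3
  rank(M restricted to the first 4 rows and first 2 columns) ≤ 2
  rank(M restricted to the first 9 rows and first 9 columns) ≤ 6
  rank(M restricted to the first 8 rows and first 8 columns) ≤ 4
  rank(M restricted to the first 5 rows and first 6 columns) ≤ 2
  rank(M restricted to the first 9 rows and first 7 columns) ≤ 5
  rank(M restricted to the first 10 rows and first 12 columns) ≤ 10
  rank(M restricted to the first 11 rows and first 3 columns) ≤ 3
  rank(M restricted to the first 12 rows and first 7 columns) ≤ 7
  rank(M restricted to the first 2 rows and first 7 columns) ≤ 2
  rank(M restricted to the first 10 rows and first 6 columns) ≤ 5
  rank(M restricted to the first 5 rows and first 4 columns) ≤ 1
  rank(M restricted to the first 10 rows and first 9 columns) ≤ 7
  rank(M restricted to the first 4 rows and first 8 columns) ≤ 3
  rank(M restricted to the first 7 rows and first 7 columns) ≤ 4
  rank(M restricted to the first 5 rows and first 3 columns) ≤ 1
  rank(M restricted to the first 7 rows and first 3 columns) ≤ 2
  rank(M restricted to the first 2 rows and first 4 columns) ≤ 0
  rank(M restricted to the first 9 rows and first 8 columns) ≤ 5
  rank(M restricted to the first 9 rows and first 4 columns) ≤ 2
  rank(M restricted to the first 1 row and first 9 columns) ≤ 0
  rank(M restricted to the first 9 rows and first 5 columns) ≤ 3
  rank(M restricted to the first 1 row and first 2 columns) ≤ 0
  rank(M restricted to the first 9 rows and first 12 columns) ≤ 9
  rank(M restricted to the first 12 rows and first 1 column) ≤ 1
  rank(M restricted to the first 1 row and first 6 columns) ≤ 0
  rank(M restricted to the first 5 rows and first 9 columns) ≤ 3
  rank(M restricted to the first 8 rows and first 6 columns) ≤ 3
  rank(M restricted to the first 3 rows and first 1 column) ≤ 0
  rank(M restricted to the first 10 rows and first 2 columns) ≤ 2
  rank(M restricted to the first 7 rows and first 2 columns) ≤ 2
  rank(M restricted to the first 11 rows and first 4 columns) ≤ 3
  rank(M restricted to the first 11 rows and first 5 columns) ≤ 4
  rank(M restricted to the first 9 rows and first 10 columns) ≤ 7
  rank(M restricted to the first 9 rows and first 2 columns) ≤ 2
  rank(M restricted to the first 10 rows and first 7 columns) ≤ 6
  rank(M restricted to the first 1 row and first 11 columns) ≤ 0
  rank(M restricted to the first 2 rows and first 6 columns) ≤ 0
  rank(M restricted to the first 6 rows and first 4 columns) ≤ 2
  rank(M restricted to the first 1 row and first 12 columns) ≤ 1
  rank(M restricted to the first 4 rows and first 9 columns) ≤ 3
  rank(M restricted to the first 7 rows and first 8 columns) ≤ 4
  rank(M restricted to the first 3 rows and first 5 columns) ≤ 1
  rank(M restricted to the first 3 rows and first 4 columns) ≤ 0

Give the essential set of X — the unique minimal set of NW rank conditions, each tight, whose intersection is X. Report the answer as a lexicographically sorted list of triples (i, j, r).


The tightest implied rank at each (i,j), from the 46 conditions:

  R[1]: 0 | 0 | 0 | 0 | 0 | 0 | 0 | 0 | 0 | 0 | 0 | 1
  R[2]: 0 | 0 | 0 | 0 | 0 | 0 | 1 | 1 | 1 | 1 | 1 | 2
  R[3]: 0 | 0 | 0 | 0 | 1 | 1 | 2 | 2 | 2 | 2 | 2 | 3
  R[4]: 0 | 1 | 1 | 1 | 2 | 2 | 3 | 3 | 3 | 3 | 3 | 4
  R[5]: 0 | 1 | 1 | 1 | 2 | 2 | 3 | 3 | 3 | 4 | 4 | 5
  R[6]: 1 | 2 | 2 | 2 | 3 | 3 | 4 | 4 | 4 | 5 | 5 | 6
  R[7]: 1 | 2 | 2 | 2 | 3 | 3 | 4 | 4 | 5 | 6 | 6 | 7
  R[8]: 1 | 2 | 2 | 2 | 3 | 3 | 4 | 4 | 5 | 6 | 7 | 8
  R[9]: 1 | 2 | 2 | 2 | 3 | 4 | 5 | 5 | 6 | 7 | 8 | 9
  R[10]: 1 | 2 | 3 | 3 | 4 | 5 | 6 | 6 | 7 | 8 | 9 | 10
  R[11]: 1 | 2 | 3 | 3 | 4 | 5 | 6 | 7 | 8 | 9 | 10 | 11
  R[12]: 1 | 2 | 3 | 4 | 5 | 6 | 7 | 8 | 9 | 10 | 11 | 12

giving w = (12, 7, 5, 2, 10, 1, 9, 11, 6, 3, 8, 4) via Δ²R.

11 SE-corners of the 39-cell Rothe diagram give Ess(w):

[(1, 11, 0), (2, 6, 0), (3, 4, 0), (5, 1, 0), (5, 4, 1), (5, 6, 2), (5, 9, 3), (8, 6, 3), (8, 8, 4), (9, 4, 2), (11, 4, 3)]
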